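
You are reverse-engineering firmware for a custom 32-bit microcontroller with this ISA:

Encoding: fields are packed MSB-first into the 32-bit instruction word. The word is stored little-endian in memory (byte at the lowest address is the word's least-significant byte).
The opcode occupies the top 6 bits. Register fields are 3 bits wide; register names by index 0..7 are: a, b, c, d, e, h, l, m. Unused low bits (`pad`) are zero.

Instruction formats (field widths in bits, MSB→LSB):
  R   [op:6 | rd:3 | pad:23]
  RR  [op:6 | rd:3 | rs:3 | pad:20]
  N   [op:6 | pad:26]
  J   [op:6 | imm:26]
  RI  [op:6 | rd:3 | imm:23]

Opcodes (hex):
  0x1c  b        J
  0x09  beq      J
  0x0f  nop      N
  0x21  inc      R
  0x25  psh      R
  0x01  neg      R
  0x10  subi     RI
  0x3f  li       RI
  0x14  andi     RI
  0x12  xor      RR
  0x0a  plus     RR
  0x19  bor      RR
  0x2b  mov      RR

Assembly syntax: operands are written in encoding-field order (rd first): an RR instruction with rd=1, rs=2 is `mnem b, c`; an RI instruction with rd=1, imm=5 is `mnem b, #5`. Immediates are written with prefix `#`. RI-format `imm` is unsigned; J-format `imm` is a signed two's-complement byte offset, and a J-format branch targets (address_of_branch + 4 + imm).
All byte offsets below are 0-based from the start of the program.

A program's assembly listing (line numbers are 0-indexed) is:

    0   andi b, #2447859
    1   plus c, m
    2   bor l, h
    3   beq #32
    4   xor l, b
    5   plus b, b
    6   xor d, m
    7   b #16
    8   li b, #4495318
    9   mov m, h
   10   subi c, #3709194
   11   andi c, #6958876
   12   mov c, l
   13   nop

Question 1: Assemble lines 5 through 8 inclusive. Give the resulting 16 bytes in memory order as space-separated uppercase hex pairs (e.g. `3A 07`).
5. plus fields op=0xa:6|rd=1:3|rs=1:3|pad=0:20 → word 28900000h → 00 00 90 28
6. xor fields op=0x12:6|rd=3:3|rs=7:3|pad=0:20 → word 49f00000h → 00 00 f0 49
7. b fields op=0x1c:6|imm=16:26 → word 70000010h → 10 00 00 70
8. li fields op=0x3f:6|rd=1:3|imm=4495318:23 → word fcc497d6h → d6 97 c4 fc

00 00 90 28 00 00 F0 49 10 00 00 70 D6 97 C4 FC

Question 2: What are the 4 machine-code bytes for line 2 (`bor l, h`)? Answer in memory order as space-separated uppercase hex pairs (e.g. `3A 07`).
2. bor fields op=0x19:6|rd=6:3|rs=5:3|pad=0:20 → word 67500000h → 00 00 50 67

00 00 50 67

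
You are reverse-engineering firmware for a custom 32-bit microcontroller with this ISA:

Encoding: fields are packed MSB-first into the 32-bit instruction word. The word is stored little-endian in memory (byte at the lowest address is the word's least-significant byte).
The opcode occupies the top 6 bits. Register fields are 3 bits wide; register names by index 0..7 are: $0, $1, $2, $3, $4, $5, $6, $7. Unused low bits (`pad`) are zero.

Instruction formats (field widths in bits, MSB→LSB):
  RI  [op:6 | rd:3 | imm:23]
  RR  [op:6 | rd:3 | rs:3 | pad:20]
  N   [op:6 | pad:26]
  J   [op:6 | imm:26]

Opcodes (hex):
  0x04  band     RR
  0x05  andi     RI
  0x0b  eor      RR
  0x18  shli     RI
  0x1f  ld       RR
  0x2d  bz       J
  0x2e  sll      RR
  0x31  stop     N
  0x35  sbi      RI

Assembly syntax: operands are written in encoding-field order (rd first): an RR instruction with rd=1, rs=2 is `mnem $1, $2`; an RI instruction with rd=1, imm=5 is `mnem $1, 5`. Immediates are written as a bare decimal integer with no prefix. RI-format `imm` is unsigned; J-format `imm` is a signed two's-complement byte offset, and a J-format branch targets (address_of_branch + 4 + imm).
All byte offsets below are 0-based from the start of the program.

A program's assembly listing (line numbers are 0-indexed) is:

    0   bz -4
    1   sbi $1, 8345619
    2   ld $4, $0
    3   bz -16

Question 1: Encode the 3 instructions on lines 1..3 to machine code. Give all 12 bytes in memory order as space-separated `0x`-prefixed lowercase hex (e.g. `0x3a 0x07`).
line 1 (sbi): pack op=0x35:6|rd=1:3|imm=8345619:23 = 0xd4ff5813; little→ 13 58 ff d4
line 2 (ld): pack op=0x1f:6|rd=4:3|rs=0:3|pad=0:20 = 0x7e000000; little→ 00 00 00 7e
line 3 (bz): pack op=0x2d:6|imm=-16:26 = 0xb7fffff0; little→ f0 ff ff b7

0x13 0x58 0xff 0xd4 0x00 0x00 0x00 0x7e 0xf0 0xff 0xff 0xb7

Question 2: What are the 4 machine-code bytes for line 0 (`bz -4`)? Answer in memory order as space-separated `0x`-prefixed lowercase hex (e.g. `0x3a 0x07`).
0xfc 0xff 0xff 0xb7

line 0 (bz): pack op=0x2d:6|imm=-4:26 = 0xb7fffffc; little→ fc ff ff b7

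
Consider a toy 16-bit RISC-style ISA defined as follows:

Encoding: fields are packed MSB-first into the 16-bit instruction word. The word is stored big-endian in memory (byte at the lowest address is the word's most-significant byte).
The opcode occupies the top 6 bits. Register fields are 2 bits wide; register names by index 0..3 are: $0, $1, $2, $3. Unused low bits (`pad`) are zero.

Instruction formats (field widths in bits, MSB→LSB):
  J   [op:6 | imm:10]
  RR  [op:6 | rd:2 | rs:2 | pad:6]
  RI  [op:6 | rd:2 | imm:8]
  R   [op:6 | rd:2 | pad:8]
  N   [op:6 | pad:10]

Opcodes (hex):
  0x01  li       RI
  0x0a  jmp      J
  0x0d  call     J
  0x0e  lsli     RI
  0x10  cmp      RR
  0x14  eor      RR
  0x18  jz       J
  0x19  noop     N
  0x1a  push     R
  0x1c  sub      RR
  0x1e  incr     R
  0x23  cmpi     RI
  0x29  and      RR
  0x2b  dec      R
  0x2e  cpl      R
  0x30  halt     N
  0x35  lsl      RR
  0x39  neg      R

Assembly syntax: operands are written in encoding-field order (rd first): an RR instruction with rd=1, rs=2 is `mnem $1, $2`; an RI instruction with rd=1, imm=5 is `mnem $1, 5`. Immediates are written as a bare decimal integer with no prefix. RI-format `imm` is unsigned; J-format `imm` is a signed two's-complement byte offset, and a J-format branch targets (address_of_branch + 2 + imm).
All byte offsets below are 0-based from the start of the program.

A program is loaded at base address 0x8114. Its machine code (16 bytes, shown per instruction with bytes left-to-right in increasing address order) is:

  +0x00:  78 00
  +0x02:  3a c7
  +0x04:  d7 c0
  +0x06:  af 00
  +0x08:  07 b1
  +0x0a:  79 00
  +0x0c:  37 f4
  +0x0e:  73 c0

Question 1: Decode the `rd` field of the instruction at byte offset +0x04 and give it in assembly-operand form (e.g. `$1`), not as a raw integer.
+0x04: d7 c0 ⇒ word 0xd7c0 (big)
  opcode bits[15:10]=0x35: lsl/RR
  [9:8] rd=3 = $3
  [7:6] rs=3 = $3

$3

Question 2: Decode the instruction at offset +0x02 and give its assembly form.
+0x02: 3a c7 ⇒ word 0x3ac7 (big)
  opcode bits[15:10]=0xe: lsli/RI
  rd@[9:8]=0x2 ⇒ $2
  imm@[7:0]=0xc7 ⇒ 199

lsli $2, 199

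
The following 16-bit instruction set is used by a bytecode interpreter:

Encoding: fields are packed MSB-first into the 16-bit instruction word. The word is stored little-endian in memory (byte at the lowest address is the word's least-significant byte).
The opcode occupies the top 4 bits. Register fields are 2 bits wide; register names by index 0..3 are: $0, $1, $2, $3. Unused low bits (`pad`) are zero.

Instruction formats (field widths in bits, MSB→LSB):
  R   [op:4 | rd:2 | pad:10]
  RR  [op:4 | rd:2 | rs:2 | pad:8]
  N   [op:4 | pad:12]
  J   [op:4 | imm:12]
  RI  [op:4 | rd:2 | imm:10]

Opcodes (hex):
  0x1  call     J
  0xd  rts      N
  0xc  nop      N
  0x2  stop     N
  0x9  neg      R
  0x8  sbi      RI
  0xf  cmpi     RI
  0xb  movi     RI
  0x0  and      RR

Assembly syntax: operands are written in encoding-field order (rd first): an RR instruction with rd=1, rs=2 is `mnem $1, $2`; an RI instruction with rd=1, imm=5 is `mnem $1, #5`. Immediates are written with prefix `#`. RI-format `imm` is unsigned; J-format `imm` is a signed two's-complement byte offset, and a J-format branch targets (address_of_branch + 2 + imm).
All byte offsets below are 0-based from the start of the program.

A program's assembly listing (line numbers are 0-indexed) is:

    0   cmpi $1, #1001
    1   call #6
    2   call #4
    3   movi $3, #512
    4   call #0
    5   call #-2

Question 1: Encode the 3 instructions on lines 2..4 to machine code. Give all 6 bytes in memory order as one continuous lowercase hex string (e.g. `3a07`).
041000be0010

line 2 (call): pack op=0x1:4|imm=4:12 = 0x1004; little→ 04 10
line 3 (movi): pack op=0xb:4|rd=3:2|imm=512:10 = 0xbe00; little→ 00 be
line 4 (call): pack op=0x1:4|imm=0:12 = 0x1000; little→ 00 10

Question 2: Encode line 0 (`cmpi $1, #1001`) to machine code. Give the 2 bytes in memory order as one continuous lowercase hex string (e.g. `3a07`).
line 0 (cmpi): pack op=0xf:4|rd=1:2|imm=1001:10 = 0xf7e9; little→ e9 f7

e9f7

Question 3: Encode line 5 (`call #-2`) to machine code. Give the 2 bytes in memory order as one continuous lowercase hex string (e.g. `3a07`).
fe1f

line 5 (call): pack op=0x1:4|imm=-2:12 = 0x1ffe; little→ fe 1f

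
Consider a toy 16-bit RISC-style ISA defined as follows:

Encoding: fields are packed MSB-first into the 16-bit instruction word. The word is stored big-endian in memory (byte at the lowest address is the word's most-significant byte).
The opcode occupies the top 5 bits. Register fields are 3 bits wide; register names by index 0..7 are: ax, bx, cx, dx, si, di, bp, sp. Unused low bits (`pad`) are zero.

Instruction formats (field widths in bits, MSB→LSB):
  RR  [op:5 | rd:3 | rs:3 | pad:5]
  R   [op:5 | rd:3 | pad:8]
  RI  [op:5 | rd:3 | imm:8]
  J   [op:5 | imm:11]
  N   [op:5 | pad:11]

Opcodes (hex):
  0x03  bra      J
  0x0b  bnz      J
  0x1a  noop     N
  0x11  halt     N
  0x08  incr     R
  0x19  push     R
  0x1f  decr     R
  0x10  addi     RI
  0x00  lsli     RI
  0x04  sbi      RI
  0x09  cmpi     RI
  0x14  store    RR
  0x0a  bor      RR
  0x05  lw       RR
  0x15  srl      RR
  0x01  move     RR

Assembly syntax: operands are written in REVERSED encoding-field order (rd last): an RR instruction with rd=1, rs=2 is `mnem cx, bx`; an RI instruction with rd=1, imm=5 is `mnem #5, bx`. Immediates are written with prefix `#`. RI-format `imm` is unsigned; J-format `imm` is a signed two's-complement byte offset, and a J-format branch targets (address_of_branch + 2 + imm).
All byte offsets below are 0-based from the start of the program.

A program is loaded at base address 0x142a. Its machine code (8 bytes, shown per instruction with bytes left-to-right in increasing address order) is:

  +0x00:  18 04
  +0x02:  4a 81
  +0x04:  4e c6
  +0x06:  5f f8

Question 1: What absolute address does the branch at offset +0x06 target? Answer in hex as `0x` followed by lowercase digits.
+0x06: 5f f8 ⇒ word 0x5ff8 (big)
  top 5b → 0xb → bnz [J]
  [10:0] imm=2040 (s11→-8) = #-8
  target = base 0x142a + off 0x06 + 2 + imm -8 = 0x142a

0x142a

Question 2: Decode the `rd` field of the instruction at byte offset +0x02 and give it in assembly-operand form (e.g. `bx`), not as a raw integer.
off 0x02: read 4a 81 as big → 0x4a81
  top 5b → 0x9 → cmpi [RI]
  rd: (w>>8)&0x7=0x2 → cx
  imm: (w>>0)&0xff=0x81 → #129

cx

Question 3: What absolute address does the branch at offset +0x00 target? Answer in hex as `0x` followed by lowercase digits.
0x1430

[00] 18 04 → 0x1804
  op=0x1804>>11=0x3 ⇒ bra (J)
  [10:0] imm=4 = #4
  target = base 0x142a + off 0x00 + 2 + imm 4 = 0x1430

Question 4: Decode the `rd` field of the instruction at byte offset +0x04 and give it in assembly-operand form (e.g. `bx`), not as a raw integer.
+0x04: 4e c6 ⇒ word 0x4ec6 (big)
  top 5b → 0x9 → cmpi [RI]
  rd: (w>>8)&0x7=0x6 → bp
  imm: (w>>0)&0xff=0xc6 → #198

bp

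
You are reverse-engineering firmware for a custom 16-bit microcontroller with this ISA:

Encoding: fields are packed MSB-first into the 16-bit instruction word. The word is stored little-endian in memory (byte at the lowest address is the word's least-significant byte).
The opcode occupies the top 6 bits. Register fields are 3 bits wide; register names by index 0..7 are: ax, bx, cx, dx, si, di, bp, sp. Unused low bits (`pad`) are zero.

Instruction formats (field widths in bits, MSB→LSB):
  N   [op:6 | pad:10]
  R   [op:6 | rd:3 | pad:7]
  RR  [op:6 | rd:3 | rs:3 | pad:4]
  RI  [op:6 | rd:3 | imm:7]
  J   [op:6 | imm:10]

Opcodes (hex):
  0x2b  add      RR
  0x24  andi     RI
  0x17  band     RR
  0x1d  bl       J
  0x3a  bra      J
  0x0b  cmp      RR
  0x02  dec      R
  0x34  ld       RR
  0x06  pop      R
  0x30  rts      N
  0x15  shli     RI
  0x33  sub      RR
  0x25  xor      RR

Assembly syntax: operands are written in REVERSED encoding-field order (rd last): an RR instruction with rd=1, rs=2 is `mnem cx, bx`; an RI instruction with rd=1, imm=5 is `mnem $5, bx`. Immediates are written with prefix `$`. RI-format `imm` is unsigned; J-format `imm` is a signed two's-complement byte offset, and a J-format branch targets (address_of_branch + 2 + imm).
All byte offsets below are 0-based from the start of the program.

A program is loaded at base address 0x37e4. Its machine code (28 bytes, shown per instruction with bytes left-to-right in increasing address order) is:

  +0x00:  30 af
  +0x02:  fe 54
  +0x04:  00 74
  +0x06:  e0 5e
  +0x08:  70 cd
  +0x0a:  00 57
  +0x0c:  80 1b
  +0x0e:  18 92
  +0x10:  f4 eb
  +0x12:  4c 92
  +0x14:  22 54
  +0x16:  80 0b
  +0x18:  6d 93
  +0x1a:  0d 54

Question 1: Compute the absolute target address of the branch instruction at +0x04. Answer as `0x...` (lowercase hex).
0x37ea

off 0x04: read 00 74 as little → 0x7400
  op=0x7400>>10=0x1d ⇒ bl (J)
  imm@[9:0]=0x0 ⇒ $0
  target = base 0x37e4 + off 0x04 + 2 + imm 0 = 0x37ea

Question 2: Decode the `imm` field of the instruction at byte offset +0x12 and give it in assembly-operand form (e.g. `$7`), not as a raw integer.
@+12  little-endian(4c 92) = 0x924c
  op=0x924c>>10=0x24 ⇒ andi (RI)
  rd@[9:7]=0x4 ⇒ si
  imm@[6:0]=0x4c ⇒ $76

$76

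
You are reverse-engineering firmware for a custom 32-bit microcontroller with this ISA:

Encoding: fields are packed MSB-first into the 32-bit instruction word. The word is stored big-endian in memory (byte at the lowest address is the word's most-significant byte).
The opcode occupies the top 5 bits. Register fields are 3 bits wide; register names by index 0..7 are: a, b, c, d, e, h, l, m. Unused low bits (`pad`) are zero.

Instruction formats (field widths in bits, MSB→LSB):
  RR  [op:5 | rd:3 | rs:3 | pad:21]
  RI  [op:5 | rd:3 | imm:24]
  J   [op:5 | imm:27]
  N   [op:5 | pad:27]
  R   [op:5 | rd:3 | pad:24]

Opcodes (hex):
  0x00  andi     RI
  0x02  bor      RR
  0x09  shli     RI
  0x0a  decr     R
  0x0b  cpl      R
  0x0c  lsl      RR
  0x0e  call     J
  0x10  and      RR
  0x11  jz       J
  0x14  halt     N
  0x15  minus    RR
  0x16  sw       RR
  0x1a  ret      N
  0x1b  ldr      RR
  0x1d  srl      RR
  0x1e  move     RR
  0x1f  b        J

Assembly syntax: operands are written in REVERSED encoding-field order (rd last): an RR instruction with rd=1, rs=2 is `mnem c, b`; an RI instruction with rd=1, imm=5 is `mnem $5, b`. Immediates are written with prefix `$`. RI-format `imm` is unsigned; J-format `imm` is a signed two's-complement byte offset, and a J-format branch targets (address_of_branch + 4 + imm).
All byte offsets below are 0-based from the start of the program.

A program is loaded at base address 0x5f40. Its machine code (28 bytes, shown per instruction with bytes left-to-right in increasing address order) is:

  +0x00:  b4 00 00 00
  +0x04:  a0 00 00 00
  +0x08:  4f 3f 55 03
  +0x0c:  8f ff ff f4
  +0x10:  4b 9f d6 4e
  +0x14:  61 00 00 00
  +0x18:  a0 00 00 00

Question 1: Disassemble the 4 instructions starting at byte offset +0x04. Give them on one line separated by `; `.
@+04  big-endian(a0 00 00 00) = 0xa0000000
  op=0xa0000000>>27=0x14 ⇒ halt (N)
@+08  big-endian(4f 3f 55 03) = 0x4f3f5503
  op=0x4f3f5503>>27=0x9 ⇒ shli (RI)
  rd: (w>>24)&0x7=0x7 → m
  imm: (w>>0)&0xffffff=0x3f5503 → $4150531
@+0c  big-endian(8f ff ff f4) = 0x8ffffff4
  op=0x8ffffff4>>27=0x11 ⇒ jz (J)
  imm: (w>>0)&0x7ffffff=0x7fffff4 (s27→-12) → $-12
@+10  big-endian(4b 9f d6 4e) = 0x4b9fd64e
  op=0x4b9fd64e>>27=0x9 ⇒ shli (RI)
  rd: (w>>24)&0x7=0x3 → d
  imm: (w>>0)&0xffffff=0x9fd64e → $10475086

halt; shli $4150531, m; jz $-12; shli $10475086, d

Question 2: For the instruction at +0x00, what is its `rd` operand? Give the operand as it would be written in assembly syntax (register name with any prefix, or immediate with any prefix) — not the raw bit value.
off 0x00: read b4 00 00 00 as big → 0xb4000000
  opcode bits[31:27]=0x16: sw/RR
  [26:24] rd=4 = e
  [23:21] rs=0 = a

e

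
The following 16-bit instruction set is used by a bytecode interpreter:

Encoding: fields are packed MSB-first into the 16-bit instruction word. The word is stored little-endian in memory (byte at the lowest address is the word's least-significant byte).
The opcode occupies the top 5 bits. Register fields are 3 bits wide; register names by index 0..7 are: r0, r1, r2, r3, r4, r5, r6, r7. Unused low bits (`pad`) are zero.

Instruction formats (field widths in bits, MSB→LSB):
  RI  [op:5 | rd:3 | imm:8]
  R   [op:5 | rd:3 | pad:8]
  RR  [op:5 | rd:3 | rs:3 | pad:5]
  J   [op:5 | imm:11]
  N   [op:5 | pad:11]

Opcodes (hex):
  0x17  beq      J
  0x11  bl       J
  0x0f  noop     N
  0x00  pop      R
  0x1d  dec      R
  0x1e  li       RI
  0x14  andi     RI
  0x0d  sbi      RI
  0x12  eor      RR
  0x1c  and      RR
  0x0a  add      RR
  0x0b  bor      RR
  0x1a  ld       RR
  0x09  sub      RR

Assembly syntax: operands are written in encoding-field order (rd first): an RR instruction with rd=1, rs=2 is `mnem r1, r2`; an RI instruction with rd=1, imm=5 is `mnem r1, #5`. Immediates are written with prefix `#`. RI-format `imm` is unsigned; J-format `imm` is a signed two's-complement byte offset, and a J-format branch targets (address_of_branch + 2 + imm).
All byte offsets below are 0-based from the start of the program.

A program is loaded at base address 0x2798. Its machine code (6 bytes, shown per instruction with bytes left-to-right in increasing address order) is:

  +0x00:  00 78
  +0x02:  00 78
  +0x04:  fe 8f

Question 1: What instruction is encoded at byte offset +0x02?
noop

off 0x02: read 00 78 as little → 0x7800
  opcode bits[15:11]=0xf: noop/N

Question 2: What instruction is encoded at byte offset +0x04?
bl #-2

+0x04: fe 8f ⇒ word 0x8ffe (little)
  op=0x8ffe>>11=0x11 ⇒ bl (J)
  imm@[10:0]=0x7fe (s11→-2) ⇒ #-2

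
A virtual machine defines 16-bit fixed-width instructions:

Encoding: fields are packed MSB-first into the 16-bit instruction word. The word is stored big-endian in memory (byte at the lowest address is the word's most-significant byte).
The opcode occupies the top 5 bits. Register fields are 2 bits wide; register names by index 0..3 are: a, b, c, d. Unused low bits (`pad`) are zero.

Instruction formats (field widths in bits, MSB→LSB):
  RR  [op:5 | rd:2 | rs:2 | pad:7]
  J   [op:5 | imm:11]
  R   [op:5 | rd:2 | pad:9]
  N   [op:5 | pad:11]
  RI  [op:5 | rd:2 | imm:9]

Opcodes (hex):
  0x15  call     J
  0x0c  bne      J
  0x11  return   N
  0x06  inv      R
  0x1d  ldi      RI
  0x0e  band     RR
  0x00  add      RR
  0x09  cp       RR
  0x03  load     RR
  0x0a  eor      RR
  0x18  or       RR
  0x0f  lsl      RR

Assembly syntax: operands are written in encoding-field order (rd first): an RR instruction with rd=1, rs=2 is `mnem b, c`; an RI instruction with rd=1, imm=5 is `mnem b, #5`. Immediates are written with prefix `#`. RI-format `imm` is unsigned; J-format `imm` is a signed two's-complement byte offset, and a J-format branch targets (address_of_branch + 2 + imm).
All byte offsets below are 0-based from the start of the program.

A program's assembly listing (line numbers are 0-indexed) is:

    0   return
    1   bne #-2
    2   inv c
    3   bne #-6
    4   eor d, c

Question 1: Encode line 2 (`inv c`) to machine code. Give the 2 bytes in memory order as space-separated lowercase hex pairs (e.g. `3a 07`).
34 00

line 2 (inv): pack op=0x6:5|rd=2:2|pad=0:9 = 0x3400; big→ 34 00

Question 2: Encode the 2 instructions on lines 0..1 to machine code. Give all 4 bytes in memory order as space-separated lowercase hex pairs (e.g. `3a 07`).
line 0 (return): pack op=0x11:5|pad=0:11 = 0x8800; big→ 88 00
line 1 (bne): pack op=0xc:5|imm=-2:11 = 0x67fe; big→ 67 fe

88 00 67 fe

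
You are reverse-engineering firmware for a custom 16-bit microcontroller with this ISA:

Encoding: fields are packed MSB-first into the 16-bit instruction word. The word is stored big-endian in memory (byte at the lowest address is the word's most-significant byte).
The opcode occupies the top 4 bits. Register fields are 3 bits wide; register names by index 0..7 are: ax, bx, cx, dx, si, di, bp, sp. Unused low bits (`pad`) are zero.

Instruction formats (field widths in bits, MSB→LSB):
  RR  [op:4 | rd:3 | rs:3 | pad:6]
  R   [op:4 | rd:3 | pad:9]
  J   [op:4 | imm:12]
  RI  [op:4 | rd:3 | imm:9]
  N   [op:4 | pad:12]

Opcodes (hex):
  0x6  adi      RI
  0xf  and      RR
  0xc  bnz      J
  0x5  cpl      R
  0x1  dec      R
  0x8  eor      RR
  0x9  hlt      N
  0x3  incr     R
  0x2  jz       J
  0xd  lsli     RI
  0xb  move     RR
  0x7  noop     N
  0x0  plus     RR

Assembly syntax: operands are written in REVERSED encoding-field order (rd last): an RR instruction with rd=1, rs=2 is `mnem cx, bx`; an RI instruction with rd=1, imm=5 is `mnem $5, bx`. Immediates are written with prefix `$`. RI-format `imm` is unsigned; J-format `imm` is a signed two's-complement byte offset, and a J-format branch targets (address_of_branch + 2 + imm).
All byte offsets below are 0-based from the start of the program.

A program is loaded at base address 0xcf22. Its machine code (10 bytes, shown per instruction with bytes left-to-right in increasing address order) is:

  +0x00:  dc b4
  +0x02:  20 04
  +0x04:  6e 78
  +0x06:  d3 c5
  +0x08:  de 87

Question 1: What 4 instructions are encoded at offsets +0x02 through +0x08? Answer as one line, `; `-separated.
jz $4; adi $120, sp; lsli $453, bx; lsli $135, sp

off 0x02: read 20 04 as big → 0x2004
  top 4b → 0x2 → jz [J]
  [11:0] imm=4 = $4
off 0x04: read 6e 78 as big → 0x6e78
  top 4b → 0x6 → adi [RI]
  [11:9] rd=7 = sp
  [8:0] imm=120 = $120
off 0x06: read d3 c5 as big → 0xd3c5
  top 4b → 0xd → lsli [RI]
  [11:9] rd=1 = bx
  [8:0] imm=453 = $453
off 0x08: read de 87 as big → 0xde87
  top 4b → 0xd → lsli [RI]
  [11:9] rd=7 = sp
  [8:0] imm=135 = $135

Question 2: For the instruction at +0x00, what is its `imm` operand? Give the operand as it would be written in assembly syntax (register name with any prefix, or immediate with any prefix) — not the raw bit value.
@+00  big-endian(dc b4) = 0xdcb4
  opcode bits[15:12]=0xd: lsli/RI
  rd: (w>>9)&0x7=0x6 → bp
  imm: (w>>0)&0x1ff=0xb4 → $180

$180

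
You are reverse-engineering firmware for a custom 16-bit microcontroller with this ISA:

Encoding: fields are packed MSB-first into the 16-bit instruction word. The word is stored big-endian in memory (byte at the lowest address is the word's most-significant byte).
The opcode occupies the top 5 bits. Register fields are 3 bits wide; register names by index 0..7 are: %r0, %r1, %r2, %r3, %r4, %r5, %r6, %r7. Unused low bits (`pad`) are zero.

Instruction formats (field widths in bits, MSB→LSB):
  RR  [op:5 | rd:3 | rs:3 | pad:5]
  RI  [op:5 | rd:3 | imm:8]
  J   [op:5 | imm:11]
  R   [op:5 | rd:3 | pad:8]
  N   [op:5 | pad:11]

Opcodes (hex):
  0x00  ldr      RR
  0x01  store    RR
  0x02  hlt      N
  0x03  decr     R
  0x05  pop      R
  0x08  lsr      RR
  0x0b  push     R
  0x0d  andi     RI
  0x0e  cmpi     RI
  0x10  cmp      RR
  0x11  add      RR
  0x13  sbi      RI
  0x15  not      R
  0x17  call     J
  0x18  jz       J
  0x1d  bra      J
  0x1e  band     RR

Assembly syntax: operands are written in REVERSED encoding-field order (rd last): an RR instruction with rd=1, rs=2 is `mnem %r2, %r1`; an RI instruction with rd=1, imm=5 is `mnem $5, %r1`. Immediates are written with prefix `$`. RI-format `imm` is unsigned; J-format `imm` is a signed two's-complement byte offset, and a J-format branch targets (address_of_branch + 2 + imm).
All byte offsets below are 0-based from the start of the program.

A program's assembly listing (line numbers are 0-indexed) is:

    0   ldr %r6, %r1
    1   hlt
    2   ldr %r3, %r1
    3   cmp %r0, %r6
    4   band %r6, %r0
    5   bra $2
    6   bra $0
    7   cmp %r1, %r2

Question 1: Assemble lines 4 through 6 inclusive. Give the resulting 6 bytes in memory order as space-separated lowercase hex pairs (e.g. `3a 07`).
L4: band op=0x1e:5|rd=0:3|rs=6:3|pad=0:5 ⇒ 0xf0c0 ⇒ big f0 c0
L5: bra op=0x1d:5|imm=2:11 ⇒ 0xe802 ⇒ big e8 02
L6: bra op=0x1d:5|imm=0:11 ⇒ 0xe800 ⇒ big e8 00

f0 c0 e8 02 e8 00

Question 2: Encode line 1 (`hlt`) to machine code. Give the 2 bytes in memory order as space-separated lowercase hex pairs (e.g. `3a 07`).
10 00

line 1 (hlt): pack op=0x2:5|pad=0:11 = 0x1000; big→ 10 00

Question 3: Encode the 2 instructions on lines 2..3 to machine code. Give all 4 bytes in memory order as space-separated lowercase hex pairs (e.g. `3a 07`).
2. ldr fields op=0x0:5|rd=1:3|rs=3:3|pad=0:5 → word 0160h → 01 60
3. cmp fields op=0x10:5|rd=6:3|rs=0:3|pad=0:5 → word 8600h → 86 00

01 60 86 00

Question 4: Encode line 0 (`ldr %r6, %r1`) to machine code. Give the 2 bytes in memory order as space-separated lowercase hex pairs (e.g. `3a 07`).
01 c0

0. ldr fields op=0x0:5|rd=1:3|rs=6:3|pad=0:5 → word 01c0h → 01 c0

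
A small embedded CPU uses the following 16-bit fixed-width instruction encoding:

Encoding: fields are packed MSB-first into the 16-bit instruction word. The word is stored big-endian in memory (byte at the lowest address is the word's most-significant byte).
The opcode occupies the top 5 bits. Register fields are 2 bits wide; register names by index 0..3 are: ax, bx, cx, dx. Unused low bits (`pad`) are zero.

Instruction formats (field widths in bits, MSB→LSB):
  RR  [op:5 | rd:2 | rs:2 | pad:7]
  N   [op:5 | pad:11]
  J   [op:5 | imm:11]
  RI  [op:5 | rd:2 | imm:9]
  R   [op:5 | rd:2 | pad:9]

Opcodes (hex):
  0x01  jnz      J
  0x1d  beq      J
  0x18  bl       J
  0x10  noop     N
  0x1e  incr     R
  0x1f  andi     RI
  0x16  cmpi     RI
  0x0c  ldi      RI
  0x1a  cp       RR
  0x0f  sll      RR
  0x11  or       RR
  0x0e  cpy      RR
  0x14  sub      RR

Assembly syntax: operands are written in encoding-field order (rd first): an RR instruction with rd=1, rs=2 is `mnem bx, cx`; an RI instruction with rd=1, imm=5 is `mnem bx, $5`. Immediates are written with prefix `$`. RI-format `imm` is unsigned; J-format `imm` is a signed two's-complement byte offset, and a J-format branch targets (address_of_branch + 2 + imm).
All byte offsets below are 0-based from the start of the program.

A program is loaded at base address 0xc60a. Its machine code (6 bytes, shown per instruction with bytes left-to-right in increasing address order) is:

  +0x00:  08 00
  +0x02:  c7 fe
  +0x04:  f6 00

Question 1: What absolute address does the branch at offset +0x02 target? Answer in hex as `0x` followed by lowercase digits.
0xc60c

+0x02: c7 fe ⇒ word 0xc7fe (big)
  opcode bits[15:11]=0x18: bl/J
  imm: (w>>0)&0x7ff=0x7fe (s11→-2) → $-2
  target = base 0xc60a + off 0x02 + 2 + imm -2 = 0xc60c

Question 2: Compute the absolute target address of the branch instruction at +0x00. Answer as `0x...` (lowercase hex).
0xc60c

off 0x00: read 08 00 as big → 0x0800
  op=0x0800>>11=0x1 ⇒ jnz (J)
  [10:0] imm=0 = $0
  target = base 0xc60a + off 0x00 + 2 + imm 0 = 0xc60c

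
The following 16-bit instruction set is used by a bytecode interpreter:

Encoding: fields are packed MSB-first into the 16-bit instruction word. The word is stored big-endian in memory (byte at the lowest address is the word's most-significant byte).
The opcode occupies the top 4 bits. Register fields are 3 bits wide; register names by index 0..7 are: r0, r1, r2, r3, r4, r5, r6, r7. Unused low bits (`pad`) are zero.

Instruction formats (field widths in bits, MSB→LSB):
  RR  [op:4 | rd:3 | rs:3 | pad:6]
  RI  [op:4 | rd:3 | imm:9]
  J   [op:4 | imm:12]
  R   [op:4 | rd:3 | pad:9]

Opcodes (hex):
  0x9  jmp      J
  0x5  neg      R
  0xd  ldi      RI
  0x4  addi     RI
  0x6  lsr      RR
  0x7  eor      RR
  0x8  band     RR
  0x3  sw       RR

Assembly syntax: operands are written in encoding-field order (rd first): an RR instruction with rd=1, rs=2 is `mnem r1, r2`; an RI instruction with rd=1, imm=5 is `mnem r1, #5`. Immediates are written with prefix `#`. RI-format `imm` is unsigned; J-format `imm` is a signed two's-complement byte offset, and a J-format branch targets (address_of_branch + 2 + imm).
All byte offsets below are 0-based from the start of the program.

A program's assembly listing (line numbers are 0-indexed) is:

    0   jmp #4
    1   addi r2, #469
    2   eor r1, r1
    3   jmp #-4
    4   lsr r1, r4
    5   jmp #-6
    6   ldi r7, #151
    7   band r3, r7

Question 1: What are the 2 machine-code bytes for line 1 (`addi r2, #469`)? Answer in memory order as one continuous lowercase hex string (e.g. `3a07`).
1. addi fields op=0x4:4|rd=2:3|imm=469:9 → word 45d5h → 45 d5

45d5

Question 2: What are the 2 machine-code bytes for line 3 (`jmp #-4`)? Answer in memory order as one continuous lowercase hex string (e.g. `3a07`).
9ffc

L3: jmp op=0x9:4|imm=-4:12 ⇒ 0x9ffc ⇒ big 9f fc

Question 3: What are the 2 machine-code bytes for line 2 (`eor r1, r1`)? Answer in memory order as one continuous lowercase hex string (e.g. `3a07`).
7240

2. eor fields op=0x7:4|rd=1:3|rs=1:3|pad=0:6 → word 7240h → 72 40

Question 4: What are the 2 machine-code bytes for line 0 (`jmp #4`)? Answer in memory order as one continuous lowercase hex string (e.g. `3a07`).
9004

0. jmp fields op=0x9:4|imm=4:12 → word 9004h → 90 04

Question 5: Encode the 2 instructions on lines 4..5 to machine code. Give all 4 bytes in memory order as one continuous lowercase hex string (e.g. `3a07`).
63009ffa

4. lsr fields op=0x6:4|rd=1:3|rs=4:3|pad=0:6 → word 6300h → 63 00
5. jmp fields op=0x9:4|imm=-6:12 → word 9ffah → 9f fa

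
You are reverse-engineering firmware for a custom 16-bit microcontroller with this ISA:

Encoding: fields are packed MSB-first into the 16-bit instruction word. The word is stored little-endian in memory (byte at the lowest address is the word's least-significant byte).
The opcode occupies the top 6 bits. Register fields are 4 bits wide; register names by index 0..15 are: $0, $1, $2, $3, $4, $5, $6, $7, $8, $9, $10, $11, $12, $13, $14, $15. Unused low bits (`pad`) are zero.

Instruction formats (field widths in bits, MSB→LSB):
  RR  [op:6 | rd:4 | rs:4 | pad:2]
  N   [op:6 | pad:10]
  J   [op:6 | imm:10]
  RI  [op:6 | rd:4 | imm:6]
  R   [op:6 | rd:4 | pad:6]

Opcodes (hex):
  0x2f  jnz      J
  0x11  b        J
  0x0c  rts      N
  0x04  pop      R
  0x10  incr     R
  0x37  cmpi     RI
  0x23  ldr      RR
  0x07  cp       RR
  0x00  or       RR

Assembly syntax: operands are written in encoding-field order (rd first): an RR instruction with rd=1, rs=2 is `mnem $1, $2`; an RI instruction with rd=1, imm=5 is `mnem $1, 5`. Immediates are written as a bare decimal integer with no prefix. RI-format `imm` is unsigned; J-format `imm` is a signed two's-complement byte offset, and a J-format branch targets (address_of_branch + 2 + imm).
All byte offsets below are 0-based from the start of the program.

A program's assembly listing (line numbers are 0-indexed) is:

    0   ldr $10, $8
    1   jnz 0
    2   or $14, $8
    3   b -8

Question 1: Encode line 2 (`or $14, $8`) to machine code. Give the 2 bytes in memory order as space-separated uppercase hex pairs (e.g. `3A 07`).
line 2 (or): pack op=0x0:6|rd=14:4|rs=8:4|pad=0:2 = 0x03a0; little→ a0 03

A0 03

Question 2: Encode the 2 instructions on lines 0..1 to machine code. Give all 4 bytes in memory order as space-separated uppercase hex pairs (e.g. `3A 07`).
A0 8E 00 BC

line 0 (ldr): pack op=0x23:6|rd=10:4|rs=8:4|pad=0:2 = 0x8ea0; little→ a0 8e
line 1 (jnz): pack op=0x2f:6|imm=0:10 = 0xbc00; little→ 00 bc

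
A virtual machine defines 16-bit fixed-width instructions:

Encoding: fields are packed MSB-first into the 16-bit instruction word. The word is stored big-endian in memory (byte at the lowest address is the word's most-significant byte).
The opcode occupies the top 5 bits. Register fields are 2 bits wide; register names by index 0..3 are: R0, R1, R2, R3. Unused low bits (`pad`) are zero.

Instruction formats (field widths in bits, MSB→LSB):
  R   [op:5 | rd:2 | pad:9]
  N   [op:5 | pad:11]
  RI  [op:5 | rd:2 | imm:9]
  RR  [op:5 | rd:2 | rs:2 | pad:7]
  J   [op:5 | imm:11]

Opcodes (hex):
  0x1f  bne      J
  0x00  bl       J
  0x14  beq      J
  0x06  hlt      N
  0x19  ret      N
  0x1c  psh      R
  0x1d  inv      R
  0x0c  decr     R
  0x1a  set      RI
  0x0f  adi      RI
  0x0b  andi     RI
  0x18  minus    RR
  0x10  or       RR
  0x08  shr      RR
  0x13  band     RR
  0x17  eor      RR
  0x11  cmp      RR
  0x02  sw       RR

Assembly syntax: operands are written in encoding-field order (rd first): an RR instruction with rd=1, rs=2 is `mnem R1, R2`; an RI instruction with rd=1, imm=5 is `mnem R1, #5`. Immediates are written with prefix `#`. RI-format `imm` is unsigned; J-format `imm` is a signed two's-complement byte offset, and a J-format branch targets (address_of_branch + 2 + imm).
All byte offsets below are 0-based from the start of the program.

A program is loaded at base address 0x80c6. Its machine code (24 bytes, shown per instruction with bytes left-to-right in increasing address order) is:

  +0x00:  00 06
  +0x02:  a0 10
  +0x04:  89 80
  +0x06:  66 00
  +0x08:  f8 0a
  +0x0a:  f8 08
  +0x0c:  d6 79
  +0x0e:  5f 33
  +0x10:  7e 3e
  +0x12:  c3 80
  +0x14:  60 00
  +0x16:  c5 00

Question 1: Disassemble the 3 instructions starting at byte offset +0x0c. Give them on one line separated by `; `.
off 0x0c: read d6 79 as big → 0xd679
  opcode bits[15:11]=0x1a: set/RI
  rd@[10:9]=0x3 ⇒ R3
  imm@[8:0]=0x79 ⇒ #121
off 0x0e: read 5f 33 as big → 0x5f33
  opcode bits[15:11]=0xb: andi/RI
  rd@[10:9]=0x3 ⇒ R3
  imm@[8:0]=0x133 ⇒ #307
off 0x10: read 7e 3e as big → 0x7e3e
  opcode bits[15:11]=0xf: adi/RI
  rd@[10:9]=0x3 ⇒ R3
  imm@[8:0]=0x3e ⇒ #62

set R3, #121; andi R3, #307; adi R3, #62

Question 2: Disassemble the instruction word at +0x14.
decr R0

@+14  big-endian(60 00) = 0x6000
  top 5b → 0xc → decr [R]
  rd: (w>>9)&0x3=0x0 → R0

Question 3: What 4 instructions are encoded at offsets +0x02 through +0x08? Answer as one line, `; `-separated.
beq #16; cmp R0, R3; decr R3; bne #10

@+02  big-endian(a0 10) = 0xa010
  op=0xa010>>11=0x14 ⇒ beq (J)
  [10:0] imm=16 = #16
@+04  big-endian(89 80) = 0x8980
  op=0x8980>>11=0x11 ⇒ cmp (RR)
  [10:9] rd=0 = R0
  [8:7] rs=3 = R3
@+06  big-endian(66 00) = 0x6600
  op=0x6600>>11=0xc ⇒ decr (R)
  [10:9] rd=3 = R3
@+08  big-endian(f8 0a) = 0xf80a
  op=0xf80a>>11=0x1f ⇒ bne (J)
  [10:0] imm=10 = #10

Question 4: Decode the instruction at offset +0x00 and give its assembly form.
bl #6

@+00  big-endian(00 06) = 0x0006
  opcode bits[15:11]=0x0: bl/J
  imm@[10:0]=0x6 ⇒ #6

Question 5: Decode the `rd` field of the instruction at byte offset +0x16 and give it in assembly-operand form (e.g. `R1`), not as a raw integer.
off 0x16: read c5 00 as big → 0xc500
  top 5b → 0x18 → minus [RR]
  rd: (w>>9)&0x3=0x2 → R2
  rs: (w>>7)&0x3=0x2 → R2

R2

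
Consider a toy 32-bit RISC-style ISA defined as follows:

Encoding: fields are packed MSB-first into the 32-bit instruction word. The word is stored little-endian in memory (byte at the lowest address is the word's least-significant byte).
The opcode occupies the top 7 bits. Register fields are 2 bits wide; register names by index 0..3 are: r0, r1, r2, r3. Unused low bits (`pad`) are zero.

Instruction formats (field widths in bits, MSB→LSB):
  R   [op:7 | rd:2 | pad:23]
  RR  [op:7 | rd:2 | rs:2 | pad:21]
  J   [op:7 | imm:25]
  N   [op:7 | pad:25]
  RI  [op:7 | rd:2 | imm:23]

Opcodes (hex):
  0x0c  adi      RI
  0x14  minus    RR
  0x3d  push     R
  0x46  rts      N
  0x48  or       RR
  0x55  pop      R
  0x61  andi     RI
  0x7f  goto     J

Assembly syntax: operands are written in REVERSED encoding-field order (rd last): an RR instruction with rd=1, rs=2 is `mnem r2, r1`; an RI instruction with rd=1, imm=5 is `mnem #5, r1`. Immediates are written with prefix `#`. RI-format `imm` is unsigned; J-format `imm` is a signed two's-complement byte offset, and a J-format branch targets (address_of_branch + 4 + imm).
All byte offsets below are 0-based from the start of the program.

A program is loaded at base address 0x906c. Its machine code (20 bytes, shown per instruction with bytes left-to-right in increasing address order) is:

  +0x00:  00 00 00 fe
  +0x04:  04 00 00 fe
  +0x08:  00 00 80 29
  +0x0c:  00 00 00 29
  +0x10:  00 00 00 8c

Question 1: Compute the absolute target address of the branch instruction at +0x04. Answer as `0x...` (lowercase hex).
off 0x04: read 04 00 00 fe as little → 0xfe000004
  top 7b → 0x7f → goto [J]
  [24:0] imm=4 = #4
  target = base 0x906c + off 0x04 + 4 + imm 4 = 0x9078

0x9078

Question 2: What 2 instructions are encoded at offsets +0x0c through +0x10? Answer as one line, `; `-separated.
minus r0, r2; rts

off 0x0c: read 00 00 00 29 as little → 0x29000000
  op=0x29000000>>25=0x14 ⇒ minus (RR)
  rd: (w>>23)&0x3=0x2 → r2
  rs: (w>>21)&0x3=0x0 → r0
off 0x10: read 00 00 00 8c as little → 0x8c000000
  op=0x8c000000>>25=0x46 ⇒ rts (N)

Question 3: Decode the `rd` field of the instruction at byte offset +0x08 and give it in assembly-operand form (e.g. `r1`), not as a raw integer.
[08] 00 00 80 29 → 0x29800000
  opcode bits[31:25]=0x14: minus/RR
  rd@[24:23]=0x3 ⇒ r3
  rs@[22:21]=0x0 ⇒ r0

r3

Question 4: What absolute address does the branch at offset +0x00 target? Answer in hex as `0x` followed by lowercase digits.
+0x00: 00 00 00 fe ⇒ word 0xfe000000 (little)
  top 7b → 0x7f → goto [J]
  [24:0] imm=0 = #0
  target = base 0x906c + off 0x00 + 4 + imm 0 = 0x9070

0x9070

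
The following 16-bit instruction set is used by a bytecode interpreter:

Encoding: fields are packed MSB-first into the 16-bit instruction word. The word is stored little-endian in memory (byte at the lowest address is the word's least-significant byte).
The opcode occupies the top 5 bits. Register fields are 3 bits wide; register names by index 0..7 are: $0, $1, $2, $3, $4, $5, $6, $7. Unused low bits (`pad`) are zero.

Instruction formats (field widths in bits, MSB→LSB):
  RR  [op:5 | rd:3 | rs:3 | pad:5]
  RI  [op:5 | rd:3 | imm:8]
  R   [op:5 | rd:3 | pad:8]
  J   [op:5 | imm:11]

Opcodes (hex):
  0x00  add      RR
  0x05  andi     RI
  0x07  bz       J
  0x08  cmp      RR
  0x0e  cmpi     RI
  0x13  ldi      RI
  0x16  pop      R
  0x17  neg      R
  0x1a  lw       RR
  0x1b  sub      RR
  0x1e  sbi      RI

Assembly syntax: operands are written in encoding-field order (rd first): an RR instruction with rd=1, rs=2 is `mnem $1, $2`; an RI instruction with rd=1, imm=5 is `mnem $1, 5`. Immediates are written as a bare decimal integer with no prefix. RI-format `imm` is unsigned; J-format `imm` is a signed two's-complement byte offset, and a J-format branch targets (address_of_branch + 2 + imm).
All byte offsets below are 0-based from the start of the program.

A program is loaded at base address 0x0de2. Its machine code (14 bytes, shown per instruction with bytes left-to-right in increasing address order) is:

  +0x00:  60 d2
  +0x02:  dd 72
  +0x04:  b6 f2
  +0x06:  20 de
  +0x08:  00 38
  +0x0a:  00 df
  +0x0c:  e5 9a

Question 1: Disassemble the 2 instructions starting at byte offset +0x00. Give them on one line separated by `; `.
@+00  little-endian(60 d2) = 0xd260
  top 5b → 0x1a → lw [RR]
  [10:8] rd=2 = $2
  [7:5] rs=3 = $3
@+02  little-endian(dd 72) = 0x72dd
  top 5b → 0xe → cmpi [RI]
  [10:8] rd=2 = $2
  [7:0] imm=221 = 221

lw $2, $3; cmpi $2, 221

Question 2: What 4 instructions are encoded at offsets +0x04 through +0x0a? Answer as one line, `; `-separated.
sbi $2, 182; sub $6, $1; bz 0; sub $7, $0

[04] b6 f2 → 0xf2b6
  top 5b → 0x1e → sbi [RI]
  rd: (w>>8)&0x7=0x2 → $2
  imm: (w>>0)&0xff=0xb6 → 182
[06] 20 de → 0xde20
  top 5b → 0x1b → sub [RR]
  rd: (w>>8)&0x7=0x6 → $6
  rs: (w>>5)&0x7=0x1 → $1
[08] 00 38 → 0x3800
  top 5b → 0x7 → bz [J]
  imm: (w>>0)&0x7ff=0x0 → 0
[0a] 00 df → 0xdf00
  top 5b → 0x1b → sub [RR]
  rd: (w>>8)&0x7=0x7 → $7
  rs: (w>>5)&0x7=0x0 → $0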